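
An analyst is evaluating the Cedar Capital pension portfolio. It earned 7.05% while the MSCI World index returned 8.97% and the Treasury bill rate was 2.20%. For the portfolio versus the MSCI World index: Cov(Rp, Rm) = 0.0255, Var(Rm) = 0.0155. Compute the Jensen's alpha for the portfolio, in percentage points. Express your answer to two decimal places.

-6.29

β = Cov / Var = 0.0255 / 0.0155 = 1.6452
E[R] = Rf + β(Rm − Rf) = 2.20% + 1.6452 × (8.97% − 2.20%) = 13.3380%
α = Rp − E[R] = 7.05% − 13.3380% = -6.2880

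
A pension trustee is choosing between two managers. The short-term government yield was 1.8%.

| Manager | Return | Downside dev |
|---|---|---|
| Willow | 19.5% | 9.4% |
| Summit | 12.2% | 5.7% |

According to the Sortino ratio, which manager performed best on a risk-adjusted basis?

Willow

Willow: Sortino ratio = (19.5% − 1.8%) / 9.4% = 1.883
Summit: Sortino ratio = (12.2% − 1.8%) / 5.7% = 1.825
Highest: Willow (1.883).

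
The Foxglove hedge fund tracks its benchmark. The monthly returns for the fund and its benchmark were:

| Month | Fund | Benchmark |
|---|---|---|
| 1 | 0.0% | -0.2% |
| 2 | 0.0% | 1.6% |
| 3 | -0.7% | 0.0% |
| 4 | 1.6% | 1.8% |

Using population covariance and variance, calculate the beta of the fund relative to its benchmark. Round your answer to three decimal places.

r̄p = 0.2250%,  r̄m = 0.8000%
Cov = Σ(rp − r̄p)(rm − r̄m) / 4 = 0.5400
Var(rm) = Σ(rm − r̄m)² / 4 = 0.8200
β = Cov / Var = 0.5400 / 0.8200 = 0.6585

0.659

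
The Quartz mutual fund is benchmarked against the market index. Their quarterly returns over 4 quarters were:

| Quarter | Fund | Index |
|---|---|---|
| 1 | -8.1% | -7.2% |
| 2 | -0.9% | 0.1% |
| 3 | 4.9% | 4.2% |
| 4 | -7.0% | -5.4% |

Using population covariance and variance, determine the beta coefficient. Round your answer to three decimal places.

r̄p = -2.7750%,  r̄m = -2.0750%
Cov = Σ(rp − r̄p)(rm − r̄m) / 4 = 23.3944
Var(rm) = Σ(rm − r̄m)² / 4 = 20.3569
β = Cov / Var = 23.3944 / 20.3569 = 1.1492

1.149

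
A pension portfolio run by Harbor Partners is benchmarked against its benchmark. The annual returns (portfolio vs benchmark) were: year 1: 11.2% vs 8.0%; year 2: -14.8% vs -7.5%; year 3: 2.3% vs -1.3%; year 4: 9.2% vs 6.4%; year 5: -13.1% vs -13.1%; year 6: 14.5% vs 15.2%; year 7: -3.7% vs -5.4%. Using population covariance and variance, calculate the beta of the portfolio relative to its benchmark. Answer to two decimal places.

1.12

r̄p = 0.8000%,  r̄m = 0.3286%
Cov = Σ(rp − r̄p)(rm − r̄m) / 7 = 95.2343
Var(rm) = Σ(rm − r̄m)² / 7 = 84.8506
β = Cov / Var = 95.2343 / 84.8506 = 1.1224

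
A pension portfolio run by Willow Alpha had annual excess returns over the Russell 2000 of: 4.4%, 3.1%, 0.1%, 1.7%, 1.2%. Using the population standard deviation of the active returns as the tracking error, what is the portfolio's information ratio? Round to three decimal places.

Mean return r̄ = 10.50 / 5 = 2.1000%
Σ(r − r̄)² = (4.4 − 2.1000)² + (3.1 − 2.1000)² + … = 11.2600
population σ = √(11.2600 / 5) = √2.2520 = 1.5007%
IR = r̄ / tracking error = 2.1000 / 1.5007 = 1.3993

1.399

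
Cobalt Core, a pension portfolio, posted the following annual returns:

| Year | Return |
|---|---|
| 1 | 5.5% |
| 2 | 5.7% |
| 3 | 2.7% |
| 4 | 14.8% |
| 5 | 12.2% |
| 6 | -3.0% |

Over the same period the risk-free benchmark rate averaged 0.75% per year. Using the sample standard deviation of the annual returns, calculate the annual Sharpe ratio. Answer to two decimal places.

Mean return r̄ = 37.90 / 6 = 6.3167%
Σ(r − r̄)² = (5.5 − 6.3167)² + (5.7 − 6.3167)² + … = 207.5083
σ = √[207.5083 / 5] = 6.4422%
Sharpe = (r̄ − rf) / σ = (6.3167 − 0.75) / 6.4422 = 5.5667 / 6.4422 = 0.8641

0.86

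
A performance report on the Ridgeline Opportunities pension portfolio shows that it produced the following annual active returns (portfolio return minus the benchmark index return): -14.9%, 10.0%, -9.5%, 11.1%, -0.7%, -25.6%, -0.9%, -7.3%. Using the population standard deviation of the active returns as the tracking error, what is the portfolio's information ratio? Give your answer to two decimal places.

Mean return r̄ = -37.80 / 8 = -4.7250%
Population std dev = √[1066.8150 / 8] = 11.5478%
IR = r̄ / tracking error = -4.7250 / 11.5478 = -0.4092

-0.41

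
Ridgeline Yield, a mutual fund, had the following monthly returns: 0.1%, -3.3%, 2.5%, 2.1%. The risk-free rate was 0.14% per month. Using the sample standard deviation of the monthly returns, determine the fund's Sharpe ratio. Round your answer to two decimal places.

μ = (0.1 − 3.3 + 2.5 + 2.1) / 4 = 1.40 / 4 = 0.3500%
Sample σ = √[Σ(r − μ)² / 3] = √[21.0700 / 3] = √7.0233 = 2.6502%
Sharpe = (μ − rf) / σ = (0.3500 − 0.14) / 2.6502 = 0.2100 / 2.6502 = 0.0792

0.08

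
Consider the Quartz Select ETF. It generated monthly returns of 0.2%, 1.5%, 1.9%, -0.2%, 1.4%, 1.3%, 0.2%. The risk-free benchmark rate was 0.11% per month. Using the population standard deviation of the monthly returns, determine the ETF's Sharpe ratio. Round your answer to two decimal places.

1.05

Mean return μ = 6.30 / 7 = 0.9000%
Σ(r − μ)² = (0.2 − 0.9000)² + (1.5 − 0.9000)² + … = 3.9600
population σ = √(3.9600 / 7) = √0.5657 = 0.7521%
Sharpe = (μ − rf) / σ = (0.9000 − 0.11) / 0.7521 = 0.7900 / 0.7521 = 1.0504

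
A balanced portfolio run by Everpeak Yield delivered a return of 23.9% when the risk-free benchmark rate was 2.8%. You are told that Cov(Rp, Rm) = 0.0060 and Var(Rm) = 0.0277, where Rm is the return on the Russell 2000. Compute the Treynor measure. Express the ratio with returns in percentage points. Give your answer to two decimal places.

97.41

β = Cov / Var = 0.0060 / 0.0277 = 0.2166
Treynor = (Rp − Rf) / β = (23.9% − 2.8%) / 0.2166 = 21.10 / 0.2166 = 97.4146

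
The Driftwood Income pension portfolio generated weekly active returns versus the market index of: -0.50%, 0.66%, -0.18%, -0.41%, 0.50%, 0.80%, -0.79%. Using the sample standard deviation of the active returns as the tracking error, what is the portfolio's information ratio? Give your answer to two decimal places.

0.02

r̄ = (-0.5 + 0.66 − 0.18 − 0.41 + 0.5 + 0.8 − 0.79) / 7 = 0.080 / 7 = 0.0114%
Σ(r − r̄)² = (-0.5 − 0.0114)² + (0.66 − 0.0114)² + (-0.18 − 0.0114)² + … = 2.3993
σ = √[2.3993 / 6] = 0.6324%
IR = r̄ / tracking error = 0.0114 / 0.6324 = 0.0180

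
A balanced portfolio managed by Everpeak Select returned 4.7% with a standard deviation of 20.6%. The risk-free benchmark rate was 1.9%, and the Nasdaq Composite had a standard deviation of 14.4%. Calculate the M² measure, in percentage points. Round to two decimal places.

3.86

Sharpe = (Rp − Rf) / σp = (4.7% − 1.9%) / 20.6% = 0.1359
M² = Rf + Sharpe × σm = 1.9% + 0.1359 × 14.4% = 3.8570%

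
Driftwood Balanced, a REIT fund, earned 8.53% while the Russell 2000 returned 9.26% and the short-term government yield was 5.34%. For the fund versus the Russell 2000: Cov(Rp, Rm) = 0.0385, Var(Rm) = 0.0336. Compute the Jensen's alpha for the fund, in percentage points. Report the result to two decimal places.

-1.30

β = Cov / Var = 0.0385 / 0.0336 = 1.1458
E[R] = Rf + β(Rm − Rf) = 5.34% + 1.1458 × (9.26% − 5.34%) = 9.8315%
α = Rp − E[R] = 8.53% − 9.8315% = -1.3015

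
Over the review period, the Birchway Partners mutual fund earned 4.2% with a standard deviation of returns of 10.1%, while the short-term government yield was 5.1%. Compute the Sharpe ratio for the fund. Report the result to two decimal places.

-0.09

Sharpe = (Rp − Rf) / σp = (4.2% − 5.1%) / 10.1% = -0.90% / 10.1% = -0.0891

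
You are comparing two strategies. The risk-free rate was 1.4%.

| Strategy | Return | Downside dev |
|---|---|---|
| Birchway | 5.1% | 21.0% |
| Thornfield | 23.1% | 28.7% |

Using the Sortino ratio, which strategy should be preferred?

Thornfield

Birchway: Sortino ratio = (5.1% − 1.4%) / 21.0% = 0.176
Thornfield: Sortino ratio = (23.1% − 1.4%) / 28.7% = 0.756
Highest: Thornfield (0.756).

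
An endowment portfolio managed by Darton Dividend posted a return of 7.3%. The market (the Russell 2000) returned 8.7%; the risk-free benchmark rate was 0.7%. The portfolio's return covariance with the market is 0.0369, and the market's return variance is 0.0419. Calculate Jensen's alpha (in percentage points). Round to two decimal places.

-0.45

β = Cov / Var = 0.0369 / 0.0419 = 0.8807
E[R] = Rf + β(Rm − Rf) = 0.7% + 0.8807 × (8.7% − 0.7%) = 7.7456%
α = Rp − E[R] = 7.3% − 7.7456% = -0.4456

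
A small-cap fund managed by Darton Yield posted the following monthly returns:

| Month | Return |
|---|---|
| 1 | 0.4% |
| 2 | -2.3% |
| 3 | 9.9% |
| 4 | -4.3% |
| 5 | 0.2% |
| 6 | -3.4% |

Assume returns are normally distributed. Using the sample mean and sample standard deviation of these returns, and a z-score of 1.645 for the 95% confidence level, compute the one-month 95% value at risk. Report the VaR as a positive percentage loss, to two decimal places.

8.42

μ = (0.4 − 2.3 + 9.9 − 4.3 + 0.2 − 3.4) / 6 = 0.50 / 6 = 0.0833%
Σ(r − μ)² = 133.5083; sample σ = √(133.5083/5) = 5.1674%
VaR = −(μ − z·σ) = −(0.0833 − 1.645 × 5.1674) = −(-8.4171) = 8.4171%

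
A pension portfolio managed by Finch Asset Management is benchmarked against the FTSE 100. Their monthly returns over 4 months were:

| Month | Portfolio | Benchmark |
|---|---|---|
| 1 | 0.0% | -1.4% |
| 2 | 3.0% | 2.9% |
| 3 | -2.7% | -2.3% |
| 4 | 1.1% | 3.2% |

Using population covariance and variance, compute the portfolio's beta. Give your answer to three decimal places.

0.719

r̄p = 0.3500%,  r̄m = 0.6000%
Cov = Σ(rp − r̄p)(rm − r̄m) / 4 = 4.3975
Var(rm) = Σ(rm − r̄m)² / 4 = 6.1150
β = Cov / Var = 4.3975 / 6.1150 = 0.7191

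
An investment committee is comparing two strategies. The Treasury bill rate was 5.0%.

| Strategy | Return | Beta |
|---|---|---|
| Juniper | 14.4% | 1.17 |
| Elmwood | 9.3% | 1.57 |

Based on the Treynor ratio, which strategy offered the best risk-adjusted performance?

Juniper

Juniper: Treynor = (14.4% − 5.0%) / 1.17 = 8.034
Elmwood: Treynor = (9.3% − 5.0%) / 1.57 = 2.739
Highest: Juniper (8.034).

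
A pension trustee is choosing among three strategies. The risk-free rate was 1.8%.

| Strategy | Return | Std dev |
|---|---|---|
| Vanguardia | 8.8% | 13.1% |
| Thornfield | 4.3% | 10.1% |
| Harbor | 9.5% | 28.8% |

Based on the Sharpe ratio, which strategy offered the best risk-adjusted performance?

Vanguardia: Sharpe ratio = (8.8% − 1.8%) / 13.1% = 0.534
Thornfield: Sharpe ratio = (4.3% − 1.8%) / 10.1% = 0.248
Harbor: Sharpe ratio = (9.5% − 1.8%) / 28.8% = 0.267
Highest: Vanguardia (0.534).

Vanguardia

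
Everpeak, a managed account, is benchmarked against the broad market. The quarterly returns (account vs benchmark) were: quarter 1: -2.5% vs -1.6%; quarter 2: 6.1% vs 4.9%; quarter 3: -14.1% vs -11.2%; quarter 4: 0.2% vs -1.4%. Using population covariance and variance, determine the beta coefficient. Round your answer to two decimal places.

1.27

r̄p = -2.5750%,  r̄m = -2.3250%
Cov = Σ(rp − r̄p)(rm − r̄m) / 4 = 41.8956
Var(rm) = Σ(rm − r̄m)² / 4 = 33.0869
β = Cov / Var = 41.8956 / 33.0869 = 1.2662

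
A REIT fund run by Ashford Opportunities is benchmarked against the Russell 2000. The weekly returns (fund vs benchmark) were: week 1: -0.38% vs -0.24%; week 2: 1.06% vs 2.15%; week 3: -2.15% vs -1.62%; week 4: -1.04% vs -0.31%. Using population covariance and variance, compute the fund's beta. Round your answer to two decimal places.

0.83

r̄p = -0.6275%,  r̄m = -0.0050%
Cov = Σ(rp − r̄p)(rm − r̄m) / 4 = 1.5408
Var(rm) = Σ(rm − r̄m)² / 4 = 1.8501
β = Cov / Var = 1.5408 / 1.8501 = 0.8328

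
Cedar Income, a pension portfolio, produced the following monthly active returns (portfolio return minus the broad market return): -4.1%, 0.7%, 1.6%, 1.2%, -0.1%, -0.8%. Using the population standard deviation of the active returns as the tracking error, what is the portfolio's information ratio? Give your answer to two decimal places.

r̄ = (-4.1 + 0.7 + 1.6 + 1.2 − 0.1 − 0.8) / 6 = -0.2500%
Σ(r − r̄)² = (-4.1 − (-0.2500))² + (0.7 − (-0.2500))² + … = 21.5750
population σ = √(21.5750 / 6) = √3.5958 = 1.8963%
IR = r̄ / tracking error = -0.2500 / 1.8963 = -0.1318

-0.13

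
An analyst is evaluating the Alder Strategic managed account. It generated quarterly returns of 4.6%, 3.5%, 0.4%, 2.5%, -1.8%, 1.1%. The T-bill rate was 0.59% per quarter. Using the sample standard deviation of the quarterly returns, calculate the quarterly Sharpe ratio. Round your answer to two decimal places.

0.49

r̄ = (4.6 + 3.5 + 0.4 + 2.5 − 1.8 + 1.1) / 6 = 10.30 / 6 = 1.7167%
Σ(r − r̄)² = 26.5883; sample σ = √(26.5883/5) = 2.3060%
Sharpe = (r̄ − rf) / σ = (1.7167 − 0.59) / 2.3060 = 1.1267 / 2.3060 = 0.4886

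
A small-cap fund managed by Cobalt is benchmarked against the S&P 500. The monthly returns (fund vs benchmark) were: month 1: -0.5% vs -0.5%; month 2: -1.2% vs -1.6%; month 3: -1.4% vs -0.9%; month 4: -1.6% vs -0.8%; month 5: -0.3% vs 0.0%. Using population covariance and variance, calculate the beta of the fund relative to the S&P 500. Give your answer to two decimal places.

0.66

r̄p = -1.0000%,  r̄m = -0.7600%
Cov = Σ(rp − r̄p)(rm − r̄m) / 5 = 0.1820
Var(rm) = Σ(rm − r̄m)² / 5 = 0.2744
β = Cov / Var = 0.1820 / 0.2744 = 0.6633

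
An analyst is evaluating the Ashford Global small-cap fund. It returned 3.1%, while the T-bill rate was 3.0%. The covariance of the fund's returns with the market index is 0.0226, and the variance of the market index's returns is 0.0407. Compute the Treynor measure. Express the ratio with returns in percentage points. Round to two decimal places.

β = Cov / Var = 0.0226 / 0.0407 = 0.5553
Treynor = (Rp − Rf) / β = (3.1% − 3.0%) / 0.5553 = 0.10 / 0.5553 = 0.1801

0.18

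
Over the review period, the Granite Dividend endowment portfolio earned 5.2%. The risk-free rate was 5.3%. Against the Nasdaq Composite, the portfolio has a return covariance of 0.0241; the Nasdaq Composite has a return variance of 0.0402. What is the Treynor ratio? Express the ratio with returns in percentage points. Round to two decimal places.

-0.17

β = Cov / Var = 0.0241 / 0.0402 = 0.5995
Treynor = (Rp − Rf) / β = (5.2% − 5.3%) / 0.5995 = -0.10 / 0.5995 = -0.1668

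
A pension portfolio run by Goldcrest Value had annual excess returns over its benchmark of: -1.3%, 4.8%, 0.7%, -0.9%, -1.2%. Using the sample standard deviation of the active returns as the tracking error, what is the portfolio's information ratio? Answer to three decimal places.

μ = (-1.3 + 4.8 + 0.7 − 0.9 − 1.2) / 5 = 0.4200%
Σ(r − μ)² = (-1.3 − 0.4200)² + (4.8 − 0.4200)² + (0.7 − 0.4200)² + … = 26.5880
sample σ = √(26.5880 / 4) = √6.6470 = 2.5782%
IR = μ / tracking error = 0.4200 / 2.5782 = 0.1629

0.163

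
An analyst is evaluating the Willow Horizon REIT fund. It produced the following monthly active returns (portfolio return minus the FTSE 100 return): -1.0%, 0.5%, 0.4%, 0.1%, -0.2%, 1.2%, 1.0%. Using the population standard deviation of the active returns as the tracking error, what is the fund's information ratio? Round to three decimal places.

0.414

Mean return r̄ = 2.00 / 7 = 0.2857%
Population σ = √[Σ(r − r̄)² / 7] = √[3.3286 / 7] = √0.4755 = 0.6896%
IR = r̄ / tracking error = 0.2857 / 0.6896 = 0.4143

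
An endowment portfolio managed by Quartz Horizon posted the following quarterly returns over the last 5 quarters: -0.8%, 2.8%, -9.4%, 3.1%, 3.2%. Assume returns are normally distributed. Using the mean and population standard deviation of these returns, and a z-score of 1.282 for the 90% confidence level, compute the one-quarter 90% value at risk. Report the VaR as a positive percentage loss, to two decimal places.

Mean return r̄ = -1.10 / 5 = -0.2200%
Population std dev = √[116.4480 / 5] = 4.8259%
VaR = −(r̄ − z·σ) = −(-0.2200 − 1.282 × 4.8259) = −(-6.4068) = 6.4068%

6.41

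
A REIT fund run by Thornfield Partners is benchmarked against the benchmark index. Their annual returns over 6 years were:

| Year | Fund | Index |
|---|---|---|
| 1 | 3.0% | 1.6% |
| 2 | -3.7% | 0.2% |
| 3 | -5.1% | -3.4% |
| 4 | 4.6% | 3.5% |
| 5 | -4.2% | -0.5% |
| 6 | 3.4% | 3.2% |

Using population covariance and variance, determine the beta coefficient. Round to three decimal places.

1.559

r̄p = -0.3333%,  r̄m = 0.7667%
Cov = Σ(rp − r̄p)(rm − r̄m) / 6 = 8.6689
Var(rm) = Σ(rm − r̄m)² / 6 = 5.5622
β = Cov / Var = 8.6689 / 5.5622 = 1.5585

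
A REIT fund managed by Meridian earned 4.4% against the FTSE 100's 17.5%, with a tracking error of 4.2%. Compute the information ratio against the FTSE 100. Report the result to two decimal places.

-3.12

IR = (Rp − Rb) / TE = (4.4% − 17.5%) / 4.2% = -13.10% / 4.2% = -3.1190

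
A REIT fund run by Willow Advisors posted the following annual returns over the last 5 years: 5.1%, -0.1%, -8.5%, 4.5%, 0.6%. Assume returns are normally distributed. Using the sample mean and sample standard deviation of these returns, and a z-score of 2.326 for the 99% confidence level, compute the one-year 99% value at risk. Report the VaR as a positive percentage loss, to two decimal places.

Mean return r̄ = 1.60 / 5 = 0.3200%
Sample std dev = √[118.3680 / 4] = 5.4399%
VaR = −(r̄ − z·σ) = −(0.3200 − 2.326 × 5.4399) = −(-12.3332) = 12.3332%

12.33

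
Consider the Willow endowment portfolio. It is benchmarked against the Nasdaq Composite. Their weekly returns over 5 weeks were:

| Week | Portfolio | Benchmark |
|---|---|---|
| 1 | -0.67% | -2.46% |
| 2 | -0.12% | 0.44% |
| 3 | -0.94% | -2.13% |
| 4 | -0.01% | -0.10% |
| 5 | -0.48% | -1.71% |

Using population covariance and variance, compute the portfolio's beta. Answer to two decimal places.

r̄p = -0.4440%,  r̄m = -1.1920%
Cov = Σ(rp − r̄p)(rm − r̄m) / 5 = 0.3546
Var(rm) = Σ(rm − r̄m)² / 5 = 1.3224
β = Cov / Var = 0.3546 / 1.3224 = 0.2681

0.27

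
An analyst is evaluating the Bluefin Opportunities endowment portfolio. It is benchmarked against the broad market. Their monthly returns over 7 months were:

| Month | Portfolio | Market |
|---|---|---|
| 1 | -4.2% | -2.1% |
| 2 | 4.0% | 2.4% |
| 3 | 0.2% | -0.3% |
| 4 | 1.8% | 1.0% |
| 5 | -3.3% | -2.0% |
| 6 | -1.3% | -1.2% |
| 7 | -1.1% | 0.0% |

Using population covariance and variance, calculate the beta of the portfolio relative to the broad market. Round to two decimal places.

r̄p = -0.5571%,  r̄m = -0.3143%
Cov = Σ(rp − r̄p)(rm − r̄m) / 7 = 3.8706
Var(rm) = Σ(rm − r̄m)² / 7 = 2.2869
β = Cov / Var = 3.8706 / 2.2869 = 1.6925

1.69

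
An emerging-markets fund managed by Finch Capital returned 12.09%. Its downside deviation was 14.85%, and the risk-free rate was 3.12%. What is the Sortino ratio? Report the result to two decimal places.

0.60

Sortino = (Rp − Rf) / σd = (12.09% − 3.12%) / 14.85% = 8.97% / 14.85% = 0.6040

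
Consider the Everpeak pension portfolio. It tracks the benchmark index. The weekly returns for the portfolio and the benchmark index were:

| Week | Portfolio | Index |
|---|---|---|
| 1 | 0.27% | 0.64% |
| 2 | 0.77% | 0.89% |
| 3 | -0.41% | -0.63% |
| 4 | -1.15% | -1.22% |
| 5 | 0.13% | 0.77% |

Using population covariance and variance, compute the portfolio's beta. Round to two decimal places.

0.73

r̄p = -0.0780%,  r̄m = 0.0900%
Cov = Σ(rp − r̄p)(rm − r̄m) / 5 = 0.5309
Var(rm) = Σ(rm − r̄m)² / 5 = 0.7279
β = Cov / Var = 0.5309 / 0.7279 = 0.7294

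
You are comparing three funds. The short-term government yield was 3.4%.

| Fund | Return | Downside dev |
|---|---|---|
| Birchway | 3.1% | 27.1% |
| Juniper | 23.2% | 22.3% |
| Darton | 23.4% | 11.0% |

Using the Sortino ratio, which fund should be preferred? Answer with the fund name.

Darton

Birchway: Sortino ratio = (3.1% − 3.4%) / 27.1% = -0.011
Juniper: Sortino ratio = (23.2% − 3.4%) / 22.3% = 0.888
Darton: Sortino ratio = (23.4% − 3.4%) / 11.0% = 1.818
Highest: Darton (1.818).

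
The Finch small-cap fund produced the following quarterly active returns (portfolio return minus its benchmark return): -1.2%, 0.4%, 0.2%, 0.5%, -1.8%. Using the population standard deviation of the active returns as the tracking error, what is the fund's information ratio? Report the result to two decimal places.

μ = (-1.2 + 0.4 + 0.2 + 0.5 − 1.8) / 5 = -0.3800%
Σ(r − μ)² = 4.4080; population σ = √(4.4080/5) = 0.9389%
IR = μ / tracking error = -0.3800 / 0.9389 = -0.4047

-0.40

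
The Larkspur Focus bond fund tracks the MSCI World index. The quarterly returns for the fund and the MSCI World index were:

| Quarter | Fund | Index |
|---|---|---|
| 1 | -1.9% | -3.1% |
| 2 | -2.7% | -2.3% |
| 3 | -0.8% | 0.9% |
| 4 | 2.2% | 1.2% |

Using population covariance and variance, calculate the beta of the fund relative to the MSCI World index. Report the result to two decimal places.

0.79

r̄p = -0.8000%,  r̄m = -0.8250%
Cov = Σ(rp − r̄p)(rm − r̄m) / 4 = 2.8450
Var(rm) = Σ(rm − r̄m)² / 4 = 3.6069
β = Cov / Var = 2.8450 / 3.6069 = 0.7888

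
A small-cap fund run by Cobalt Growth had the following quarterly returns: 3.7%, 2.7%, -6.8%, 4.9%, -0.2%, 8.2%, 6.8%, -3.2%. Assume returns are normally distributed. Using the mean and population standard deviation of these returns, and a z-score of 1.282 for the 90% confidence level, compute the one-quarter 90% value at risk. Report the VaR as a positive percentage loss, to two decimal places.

μ = (3.7 + 2.7 − 6.8 + 4.9 − 0.2 + 8.2 + 6.8 − 3.2) / 8 = 16.10 / 8 = 2.0125%
Population σ = √[Σ(r − μ)² / 8] = √[182.5888 / 8] = √22.8236 = 4.7774%
VaR = −(μ − z·σ) = −(2.0125 − 1.282 × 4.7774) = −(-4.1121) = 4.1121%

4.11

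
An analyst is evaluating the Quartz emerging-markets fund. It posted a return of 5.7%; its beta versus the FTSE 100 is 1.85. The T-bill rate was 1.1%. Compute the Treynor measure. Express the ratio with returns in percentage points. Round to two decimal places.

2.49

Treynor = (Rp − Rf) / β = (5.7% − 1.1%) / 1.85 = 4.60 / 1.85 = 2.4865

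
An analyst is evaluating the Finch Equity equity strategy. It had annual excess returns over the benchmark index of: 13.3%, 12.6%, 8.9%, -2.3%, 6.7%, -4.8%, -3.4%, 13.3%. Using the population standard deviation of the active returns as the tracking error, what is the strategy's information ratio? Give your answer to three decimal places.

0.754

Mean return μ = 44.30 / 8 = 5.5375%
Σ(r − μ)² = 431.2188; population σ = √(431.2188/8) = 7.3418%
IR = μ / tracking error = 5.5375 / 7.3418 = 0.7542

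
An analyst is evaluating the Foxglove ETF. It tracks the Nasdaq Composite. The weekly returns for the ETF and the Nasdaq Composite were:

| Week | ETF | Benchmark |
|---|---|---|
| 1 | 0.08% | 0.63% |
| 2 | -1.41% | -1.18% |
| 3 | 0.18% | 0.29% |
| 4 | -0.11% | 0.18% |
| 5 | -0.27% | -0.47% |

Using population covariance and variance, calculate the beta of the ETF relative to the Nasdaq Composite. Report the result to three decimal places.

0.825

r̄p = -0.3060%,  r̄m = -0.1100%
Cov = Σ(rp − r̄p)(rm − r̄m) / 5 = 0.3410
Var(rm) = Σ(rm − r̄m)² / 5 = 0.4132
β = Cov / Var = 0.3410 / 0.4132 = 0.8253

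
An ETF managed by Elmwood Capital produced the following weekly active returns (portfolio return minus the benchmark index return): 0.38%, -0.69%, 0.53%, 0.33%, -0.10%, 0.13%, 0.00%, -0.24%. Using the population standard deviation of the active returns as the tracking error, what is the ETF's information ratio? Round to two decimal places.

r̄ = (0.38 − 0.69 + 0.53 + 0.33 − 0.1 + 0.13 + 0 − 0.24) / 8 = 0.340 / 8 = 0.0425%
Population σ = √[Σ(r − r̄)² / 8] = √[1.0804 / 8] = √0.1351 = 0.3676%
IR = r̄ / tracking error = 0.0425 / 0.3676 = 0.1156

0.12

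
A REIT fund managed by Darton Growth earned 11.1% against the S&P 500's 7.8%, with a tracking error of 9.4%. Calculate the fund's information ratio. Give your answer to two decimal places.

0.35

IR = (Rp − Rb) / TE = (11.1% − 7.8%) / 9.4% = 3.30% / 9.4% = 0.3511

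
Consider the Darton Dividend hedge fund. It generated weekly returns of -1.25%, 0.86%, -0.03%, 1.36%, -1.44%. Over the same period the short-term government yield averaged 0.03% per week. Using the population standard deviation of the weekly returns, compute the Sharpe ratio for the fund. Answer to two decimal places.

-0.12

r̄ = (-1.25 + 0.86 − 0.03 + 1.36 − 1.44) / 5 = -0.500 / 5 = -0.1000%
Σ(r − r̄)² = (-1.25 − (-0.1000))² + (0.86 − (-0.1000))² + (-0.03 − (-0.1000))² + … = 6.1762
σ = √[6.1762 / 5] = 1.1114%
Sharpe = (r̄ − rf) / σ = (-0.1000 − 0.03) / 1.1114 = -0.1300 / 1.1114 = -0.1170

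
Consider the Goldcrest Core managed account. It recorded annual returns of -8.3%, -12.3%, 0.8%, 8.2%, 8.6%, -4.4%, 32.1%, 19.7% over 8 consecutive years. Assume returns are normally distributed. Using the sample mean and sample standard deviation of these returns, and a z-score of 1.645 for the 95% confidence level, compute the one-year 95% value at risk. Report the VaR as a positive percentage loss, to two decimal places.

18.96

r̄ = (-8.3 − 12.3 + 0.8 + 8.2 + 8.6 − 4.4 + 32.1 + 19.7) / 8 = 5.5500%
Σ(r − r̄)² = (-8.3 − 5.5500)² + (-12.3 − 5.5500)² + … = 1553.4600
σ = √[1553.4600 / 7] = 14.8971%
VaR = −(r̄ − z·σ) = −(5.5500 − 1.645 × 14.8971) = −(-18.9557) = 18.9557%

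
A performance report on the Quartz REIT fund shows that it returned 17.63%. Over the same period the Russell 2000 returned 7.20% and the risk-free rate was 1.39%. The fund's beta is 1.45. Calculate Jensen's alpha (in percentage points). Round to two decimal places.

7.82

CAPM expected return = Rf + β(Rm − Rf) = 1.39% + 1.45 × (7.20% − 1.39%) = 1.39 + 1.45 × 5.81 = 9.8145%
Jensen's α = Rp − E[R] = 17.63% − 9.8145% = 7.8155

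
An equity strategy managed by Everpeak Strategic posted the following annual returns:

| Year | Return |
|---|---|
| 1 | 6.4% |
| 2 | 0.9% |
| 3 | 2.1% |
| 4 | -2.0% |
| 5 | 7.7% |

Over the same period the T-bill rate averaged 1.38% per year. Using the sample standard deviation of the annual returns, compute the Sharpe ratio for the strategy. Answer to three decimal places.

0.410

r̄ = (6.4 + 0.9 + 2.1 − 2 + 7.7) / 5 = 3.0200%
Σ(r − r̄)² = 63.8680; sample σ = √(63.8680/4) = 3.9959%
Sharpe = (r̄ − rf) / σ = (3.0200 − 1.38) / 3.9959 = 1.6400 / 3.9959 = 0.4104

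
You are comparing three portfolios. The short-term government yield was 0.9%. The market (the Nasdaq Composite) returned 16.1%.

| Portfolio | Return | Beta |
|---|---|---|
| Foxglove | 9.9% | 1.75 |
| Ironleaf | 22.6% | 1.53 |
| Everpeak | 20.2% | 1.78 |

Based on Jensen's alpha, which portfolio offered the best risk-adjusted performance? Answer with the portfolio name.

Ironleaf

Foxglove: α = 9.9% − [0.9% + 1.75 × (16.1% − 0.9%)] = -17.600
Ironleaf: α = 22.6% − [0.9% + 1.53 × (16.1% − 0.9%)] = -1.556
Everpeak: α = 20.2% − [0.9% + 1.78 × (16.1% − 0.9%)] = -7.756
Highest: Ironleaf (-1.556).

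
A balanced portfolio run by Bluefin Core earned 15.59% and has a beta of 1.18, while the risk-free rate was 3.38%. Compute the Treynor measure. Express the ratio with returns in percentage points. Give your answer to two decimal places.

Treynor = (Rp − Rf) / β = (15.59% − 3.38%) / 1.18 = 12.21 / 1.18 = 10.3475

10.35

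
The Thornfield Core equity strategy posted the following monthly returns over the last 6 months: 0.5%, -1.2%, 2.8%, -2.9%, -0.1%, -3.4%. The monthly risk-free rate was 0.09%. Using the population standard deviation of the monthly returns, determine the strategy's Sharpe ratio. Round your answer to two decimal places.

μ = (0.5 − 1.2 + 2.8 − 2.9 − 0.1 − 3.4) / 6 = -0.7167%
Population std dev = √[26.4283 / 6] = 2.0987%
Sharpe = (μ − rf) / σ = (-0.7167 − 0.09) / 2.0987 = -0.8067 / 2.0987 = -0.3844

-0.38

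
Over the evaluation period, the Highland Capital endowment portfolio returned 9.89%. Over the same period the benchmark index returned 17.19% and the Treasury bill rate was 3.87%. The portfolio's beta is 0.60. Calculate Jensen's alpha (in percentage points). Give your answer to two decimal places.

CAPM expected return = Rf + β(Rm − Rf) = 3.87% + 0.60 × (17.19% − 3.87%) = 3.87 + 0.60 × 13.32 = 11.8620%
Jensen's α = Rp − E[R] = 9.89% − 11.8620% = -1.9720

-1.97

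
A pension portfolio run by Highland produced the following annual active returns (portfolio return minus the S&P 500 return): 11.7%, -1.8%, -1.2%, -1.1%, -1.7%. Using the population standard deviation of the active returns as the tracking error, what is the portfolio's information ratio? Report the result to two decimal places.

Mean return r̄ = 5.90 / 5 = 1.1800%
Population std dev = √[138.7080 / 5] = 5.2670%
IR = r̄ / tracking error = 1.1800 / 5.2670 = 0.2240

0.22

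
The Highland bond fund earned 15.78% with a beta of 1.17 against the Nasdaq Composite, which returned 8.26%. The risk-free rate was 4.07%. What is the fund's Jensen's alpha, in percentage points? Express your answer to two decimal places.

CAPM expected return = Rf + β(Rm − Rf) = 4.07% + 1.17 × (8.26% − 4.07%) = 4.07 + 1.17 × 4.19 = 8.9723%
Jensen's α = Rp − E[R] = 15.78% − 8.9723% = 6.8077

6.81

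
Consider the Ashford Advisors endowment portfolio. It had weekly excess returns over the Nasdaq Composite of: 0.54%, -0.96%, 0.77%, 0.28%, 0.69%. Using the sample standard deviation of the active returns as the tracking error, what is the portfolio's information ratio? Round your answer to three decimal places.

r̄ = (0.54 − 0.96 + 0.77 + 0.28 + 0.69) / 5 = 1.320 / 5 = 0.2640%
Sample σ = √[Σ(r − r̄)² / 4] = √[2.0121 / 4] = √0.5030 = 0.7092%
IR = r̄ / tracking error = 0.2640 / 0.7092 = 0.3723

0.372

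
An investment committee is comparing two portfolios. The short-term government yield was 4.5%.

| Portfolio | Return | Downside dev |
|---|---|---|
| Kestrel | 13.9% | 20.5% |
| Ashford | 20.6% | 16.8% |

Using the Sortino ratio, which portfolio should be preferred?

Ashford

Kestrel: Sortino ratio = (13.9% − 4.5%) / 20.5% = 0.459
Ashford: Sortino ratio = (20.6% − 4.5%) / 16.8% = 0.958
Highest: Ashford (0.958).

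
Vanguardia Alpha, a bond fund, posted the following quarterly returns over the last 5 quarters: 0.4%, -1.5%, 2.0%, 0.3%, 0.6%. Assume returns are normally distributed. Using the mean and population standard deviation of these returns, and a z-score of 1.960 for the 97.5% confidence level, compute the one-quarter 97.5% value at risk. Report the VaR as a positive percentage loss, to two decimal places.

Mean return μ = 1.80 / 5 = 0.3600%
Σ(r − μ)² = (0.4 − 0.3600)² + (-1.5 − 0.3600)² + (2 − 0.3600)² + … = 6.2120
population σ = √(6.2120 / 5) = √1.2424 = 1.1146%
VaR = −(μ − z·σ) = −(0.3600 − 1.960 × 1.1146) = −(-1.8246) = 1.8246%

1.82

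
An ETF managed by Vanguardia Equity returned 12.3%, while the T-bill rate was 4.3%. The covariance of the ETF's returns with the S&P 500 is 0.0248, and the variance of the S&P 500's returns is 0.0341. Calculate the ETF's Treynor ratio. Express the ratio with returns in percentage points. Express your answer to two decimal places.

β = Cov / Var = 0.0248 / 0.0341 = 0.7273
Treynor = (Rp − Rf) / β = (12.3% − 4.3%) / 0.7273 = 8.00 / 0.7273 = 10.9996

11.00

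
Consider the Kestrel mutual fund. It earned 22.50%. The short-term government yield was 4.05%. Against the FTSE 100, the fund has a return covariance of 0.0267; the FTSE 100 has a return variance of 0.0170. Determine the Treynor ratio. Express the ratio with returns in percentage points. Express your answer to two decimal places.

11.75

β = Cov / Var = 0.0267 / 0.0170 = 1.5706
Treynor = (Rp − Rf) / β = (22.50% − 4.05%) / 1.5706 = 18.45 / 1.5706 = 11.7471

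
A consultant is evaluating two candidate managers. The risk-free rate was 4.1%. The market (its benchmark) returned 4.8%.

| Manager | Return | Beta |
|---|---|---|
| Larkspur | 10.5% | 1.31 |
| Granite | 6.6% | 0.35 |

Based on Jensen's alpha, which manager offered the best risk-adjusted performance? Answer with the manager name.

Larkspur: α = 10.5% − [4.1% + 1.31 × (4.8% − 4.1%)] = 5.483
Granite: α = 6.6% − [4.1% + 0.35 × (4.8% − 4.1%)] = 2.255
Highest: Larkspur (5.483).

Larkspur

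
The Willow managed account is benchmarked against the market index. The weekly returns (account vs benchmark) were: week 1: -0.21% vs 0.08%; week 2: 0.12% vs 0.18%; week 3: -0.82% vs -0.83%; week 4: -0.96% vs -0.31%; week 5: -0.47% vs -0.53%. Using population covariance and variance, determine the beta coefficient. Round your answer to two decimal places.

r̄p = -0.4680%,  r̄m = -0.2820%
Cov = Σ(rp − r̄p)(rm − r̄m) / 5 = 0.1144
Var(rm) = Σ(rm − r̄m)² / 5 = 0.1414
β = Cov / Var = 0.1144 / 0.1414 = 0.8091

0.81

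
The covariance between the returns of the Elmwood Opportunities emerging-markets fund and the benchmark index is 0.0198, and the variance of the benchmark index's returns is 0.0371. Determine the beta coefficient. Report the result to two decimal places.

0.53

β = Cov(Rp, Rm) / Var(Rm) = 0.0198 / 0.0371 = 0.5337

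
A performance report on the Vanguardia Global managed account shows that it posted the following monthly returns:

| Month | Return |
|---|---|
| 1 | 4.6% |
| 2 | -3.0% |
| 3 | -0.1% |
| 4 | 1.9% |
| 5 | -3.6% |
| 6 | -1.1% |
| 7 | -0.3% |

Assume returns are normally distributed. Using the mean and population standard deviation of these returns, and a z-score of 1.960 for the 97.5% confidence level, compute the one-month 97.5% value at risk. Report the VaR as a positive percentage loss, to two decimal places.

5.34

r̄ = (4.6 − 3 − 0.1 + 1.9 − 3.6 − 1.1 − 0.3) / 7 = -1.60 / 7 = -0.2286%
Σ(r − r̄)² = (4.6 − (-0.2286))² + (-3 − (-0.2286))² + … = 47.6743
σ = √[47.6743 / 7] = 2.6097%
VaR = −(r̄ − z·σ) = −(-0.2286 − 1.960 × 2.6097) = −(-5.3436) = 5.3436%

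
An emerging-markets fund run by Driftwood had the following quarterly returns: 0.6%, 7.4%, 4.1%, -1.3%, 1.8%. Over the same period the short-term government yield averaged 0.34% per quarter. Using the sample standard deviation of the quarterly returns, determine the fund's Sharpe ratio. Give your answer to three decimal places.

Mean return μ = 12.60 / 5 = 2.5200%
Σ(r − μ)² = (0.6 − 2.5200)² + (7.4 − 2.5200)² + … = 45.1080
sample σ = √(45.1080 / 4) = √11.2770 = 3.3581%
Sharpe = (μ − rf) / σ = (2.5200 − 0.34) / 3.3581 = 2.1800 / 3.3581 = 0.6492

0.649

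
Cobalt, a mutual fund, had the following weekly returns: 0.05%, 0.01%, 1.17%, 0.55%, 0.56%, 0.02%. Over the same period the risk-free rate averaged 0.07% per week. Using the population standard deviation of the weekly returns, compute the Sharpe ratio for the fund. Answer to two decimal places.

r̄ = (0.05 + 0.01 + 1.17 + 0.55 + 0.56 + 0.02) / 6 = 0.3933%
Σ(r − r̄)² = (0.05 − 0.3933)² + (0.01 − 0.3933)² + … = 1.0597
σ = √[1.0597 / 6] = 0.4203%
Sharpe = (r̄ − rf) / σ = (0.3933 − 0.07) / 0.4203 = 0.3233 / 0.4203 = 0.7692

0.77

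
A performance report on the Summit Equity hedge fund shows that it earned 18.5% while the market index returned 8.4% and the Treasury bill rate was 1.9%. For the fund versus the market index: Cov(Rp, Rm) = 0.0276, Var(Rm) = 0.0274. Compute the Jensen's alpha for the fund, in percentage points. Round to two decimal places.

10.05

β = Cov / Var = 0.0276 / 0.0274 = 1.0073
E[R] = Rf + β(Rm − Rf) = 1.9% + 1.0073 × (8.4% − 1.9%) = 8.4475%
α = Rp − E[R] = 18.5% − 8.4475% = 10.0525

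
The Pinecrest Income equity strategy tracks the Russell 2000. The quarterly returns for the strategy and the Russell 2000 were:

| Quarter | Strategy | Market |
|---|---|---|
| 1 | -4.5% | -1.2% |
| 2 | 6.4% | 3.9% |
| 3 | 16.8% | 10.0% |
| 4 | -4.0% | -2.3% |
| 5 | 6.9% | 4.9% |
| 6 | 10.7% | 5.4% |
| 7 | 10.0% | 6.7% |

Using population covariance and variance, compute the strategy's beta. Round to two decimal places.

r̄p = 6.0429%,  r̄m = 3.9143%
Cov = Σ(rp − r̄p)(rm − r̄m) / 7 = 28.6537
Var(rm) = Σ(rm − r̄m)² / 7 = 16.1069
β = Cov / Var = 28.6537 / 16.1069 = 1.7790

1.78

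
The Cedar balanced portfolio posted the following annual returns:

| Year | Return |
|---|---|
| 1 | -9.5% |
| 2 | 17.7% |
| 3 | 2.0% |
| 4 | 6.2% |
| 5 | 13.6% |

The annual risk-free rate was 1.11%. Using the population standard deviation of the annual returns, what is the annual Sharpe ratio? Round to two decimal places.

r̄ = (-9.5 + 17.7 + 2 + 6.2 + 13.6) / 5 = 30.00 / 5 = 6.0000%
Population std dev = √[450.9400 / 5] = 9.4967%
Sharpe = (r̄ − rf) / σ = (6.0000 − 1.11) / 9.4967 = 4.8900 / 9.4967 = 0.5149

0.51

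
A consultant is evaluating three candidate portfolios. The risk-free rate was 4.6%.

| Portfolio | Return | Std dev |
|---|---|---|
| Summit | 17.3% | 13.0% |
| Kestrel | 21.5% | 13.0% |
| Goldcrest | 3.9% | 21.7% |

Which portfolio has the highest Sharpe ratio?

Summit: Sharpe ratio = (17.3% − 4.6%) / 13.0% = 0.977
Kestrel: Sharpe ratio = (21.5% − 4.6%) / 13.0% = 1.300
Goldcrest: Sharpe ratio = (3.9% − 4.6%) / 21.7% = -0.032
Highest: Kestrel (1.300).

Kestrel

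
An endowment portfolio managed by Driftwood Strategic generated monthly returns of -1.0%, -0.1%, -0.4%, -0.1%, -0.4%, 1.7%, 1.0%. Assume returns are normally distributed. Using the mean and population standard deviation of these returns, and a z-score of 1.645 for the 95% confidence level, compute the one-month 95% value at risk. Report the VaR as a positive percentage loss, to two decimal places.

1.31

Mean return μ = 0.70 / 7 = 0.1000%
Population σ = √[Σ(r − μ)² / 7] = √[5.1600 / 7] = √0.7371 = 0.8585%
VaR = −(μ − z·σ) = −(0.1000 − 1.645 × 0.8585) = −(-1.3122) = 1.3122%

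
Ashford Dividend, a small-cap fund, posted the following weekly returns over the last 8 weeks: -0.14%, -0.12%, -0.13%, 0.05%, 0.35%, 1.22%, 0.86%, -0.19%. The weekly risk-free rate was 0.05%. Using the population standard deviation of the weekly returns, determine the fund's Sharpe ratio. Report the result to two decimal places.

0.38

r̄ = (-0.14 − 0.12 − 0.13 + 0.05 + 0.35 + 1.22 + 0.86 − 0.19) / 8 = 0.2375%
Σ(r − r̄)² = (-0.14 − 0.2375)² + (-0.12 − 0.2375)² + (-0.13 − 0.2375)² + … = 1.9888
population σ = √(1.9888 / 8) = √0.2486 = 0.4986%
Sharpe = (r̄ − rf) / σ = (0.2375 − 0.05) / 0.4986 = 0.1875 / 0.4986 = 0.3761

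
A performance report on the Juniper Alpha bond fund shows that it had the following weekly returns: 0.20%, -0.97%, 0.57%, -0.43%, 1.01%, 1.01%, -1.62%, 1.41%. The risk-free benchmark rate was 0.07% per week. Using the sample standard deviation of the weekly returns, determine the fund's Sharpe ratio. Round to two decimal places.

μ = (0.2 − 0.97 + 0.57 − 0.43 + 1.01 + 1.01 − 1.62 + 1.41) / 8 = 1.180 / 8 = 0.1475%
Σ(r − μ)² = 7.9694; sample σ = √(7.9694/7) = 1.0670%
Sharpe = (μ − rf) / σ = (0.1475 − 0.07) / 1.0670 = 0.0775 / 1.0670 = 0.0726

0.07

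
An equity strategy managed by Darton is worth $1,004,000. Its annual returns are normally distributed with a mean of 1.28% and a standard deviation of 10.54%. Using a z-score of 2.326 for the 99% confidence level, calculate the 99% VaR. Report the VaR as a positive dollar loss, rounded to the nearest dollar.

Return at the 99% tail: μ − z·σ = 1.28% − 2.326 × 10.54% = 1.28 − 24.51604 = -23.23604%
VaR = −(-23.23604%) × $1,004,000 = 23.23604% × $1,004,000 = $233,290

$233,290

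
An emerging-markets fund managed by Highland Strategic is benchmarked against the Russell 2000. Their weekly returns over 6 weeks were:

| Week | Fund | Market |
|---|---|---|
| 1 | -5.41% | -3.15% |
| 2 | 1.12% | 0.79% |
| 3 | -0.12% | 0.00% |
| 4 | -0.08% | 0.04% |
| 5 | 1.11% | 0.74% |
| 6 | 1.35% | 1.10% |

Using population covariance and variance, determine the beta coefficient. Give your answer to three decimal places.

r̄p = -0.3383%,  r̄m = -0.0800%
Cov = Σ(rp − r̄p)(rm − r̄m) / 6 = 3.3445
Var(rm) = Σ(rm − r̄m)² / 6 = 2.0446
β = Cov / Var = 3.3445 / 2.0446 = 1.6358

1.636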